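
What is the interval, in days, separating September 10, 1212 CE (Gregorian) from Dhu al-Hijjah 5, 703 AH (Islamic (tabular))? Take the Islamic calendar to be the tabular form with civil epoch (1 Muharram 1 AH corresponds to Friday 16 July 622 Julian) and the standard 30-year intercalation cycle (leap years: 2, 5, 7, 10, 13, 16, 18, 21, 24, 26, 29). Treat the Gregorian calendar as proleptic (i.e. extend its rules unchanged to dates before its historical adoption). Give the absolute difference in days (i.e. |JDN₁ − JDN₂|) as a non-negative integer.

First date → JDN 2163987; second date → JDN 2197534.
The interval is |2163987 − 2197534| = 33547 days.

33547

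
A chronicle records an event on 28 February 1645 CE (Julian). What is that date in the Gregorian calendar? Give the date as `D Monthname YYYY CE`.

10 March 1645 CE

At this point the Julian calendar is 10 days behind the Gregorian.
28 February 1645 Julian + 10 days → 10 March 1645 Gregorian.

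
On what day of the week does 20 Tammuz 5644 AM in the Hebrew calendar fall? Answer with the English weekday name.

Sunday

Equivalently 13 July 1884 Gregorian, JDN 2409371.
2409371 ≡ 6 (mod 7); counting from Monday = 0 gives Sunday.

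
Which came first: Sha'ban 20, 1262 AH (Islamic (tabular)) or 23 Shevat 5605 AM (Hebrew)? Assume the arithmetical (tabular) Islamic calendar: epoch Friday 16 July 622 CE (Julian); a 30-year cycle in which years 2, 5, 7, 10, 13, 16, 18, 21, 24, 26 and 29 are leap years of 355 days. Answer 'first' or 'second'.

second

First date → JDN 2395522; second date → JDN 2394963.
JDN 2394963 < JDN 2395522, so the second date is earlier.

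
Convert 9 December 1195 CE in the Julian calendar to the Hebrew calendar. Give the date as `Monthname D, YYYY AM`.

Both dates share Julian Day Number 2157874; in the Hebrew calendar that is 5 Tevet 4956 AM.

Tevet 5, 4956 AM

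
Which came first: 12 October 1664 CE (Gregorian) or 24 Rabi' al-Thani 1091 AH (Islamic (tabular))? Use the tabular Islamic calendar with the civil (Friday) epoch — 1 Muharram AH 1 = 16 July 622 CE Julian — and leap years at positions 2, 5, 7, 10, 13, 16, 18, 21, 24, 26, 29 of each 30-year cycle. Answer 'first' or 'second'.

first

The two dates have Julian Day Numbers 2329109 and 2334812 respectively.
Since 2329109 < 2334812, the first date comes first.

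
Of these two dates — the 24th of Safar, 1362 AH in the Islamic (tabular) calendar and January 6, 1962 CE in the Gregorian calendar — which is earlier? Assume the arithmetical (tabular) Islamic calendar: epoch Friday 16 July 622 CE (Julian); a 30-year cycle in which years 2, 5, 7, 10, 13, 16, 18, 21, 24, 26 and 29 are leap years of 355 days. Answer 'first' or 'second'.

The two dates have Julian Day Numbers 2430786 and 2437671 respectively.
Since 2430786 < 2437671, the first date comes first.

first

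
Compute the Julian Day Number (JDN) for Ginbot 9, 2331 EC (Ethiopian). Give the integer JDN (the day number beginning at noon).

2575501

Equivalently 20 May 2339 (Gregorian).
JDN 2400001 is 17 November 1858 CE (Gregorian), MJD 0; the target day is +175500 days from there, so JDN = 2575501.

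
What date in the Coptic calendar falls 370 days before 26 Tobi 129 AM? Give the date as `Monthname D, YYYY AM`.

Tobi 21, 128 AM

The starting date is JDN 1871927; 1871927 − 370 = 1871557.
JDN 1871557 corresponds to Tobi 21, 128 AM.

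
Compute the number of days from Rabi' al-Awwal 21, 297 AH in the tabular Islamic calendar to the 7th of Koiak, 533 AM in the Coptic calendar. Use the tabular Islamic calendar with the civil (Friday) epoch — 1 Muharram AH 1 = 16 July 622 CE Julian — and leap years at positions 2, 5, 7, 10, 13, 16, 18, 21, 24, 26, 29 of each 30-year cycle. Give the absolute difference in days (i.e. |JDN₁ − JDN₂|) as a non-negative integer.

JDN of the first date = 2053412.
JDN of the second date = 2019439.
|2019439 − 2053412| = 33973.

33973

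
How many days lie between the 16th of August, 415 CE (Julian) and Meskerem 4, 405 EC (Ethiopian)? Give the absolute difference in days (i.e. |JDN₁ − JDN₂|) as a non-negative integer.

1079

First date → JDN 1872864; second date → JDN 1871785.
The interval is |1872864 − 1871785| = 1079 days.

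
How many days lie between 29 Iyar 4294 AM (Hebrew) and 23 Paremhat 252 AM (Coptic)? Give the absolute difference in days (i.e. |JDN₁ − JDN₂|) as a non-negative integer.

660

First date → JDN 1916250; second date → JDN 1916910.
The interval is |1916250 − 1916910| = 660 days.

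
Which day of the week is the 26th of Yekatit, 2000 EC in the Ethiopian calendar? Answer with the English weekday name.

Wednesday

Equivalently 5 March 2008 Gregorian, JDN 2454531.
JDN 2454531 mod 7 = 2, and JDN 0 was a Monday, so this is a Wednesday.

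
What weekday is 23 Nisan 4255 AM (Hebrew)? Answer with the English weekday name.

This is JDN 1901951 (6 April 495 Gregorian).
JDN 1901951 mod 7 = 2, and JDN 0 was a Monday, so this is a Wednesday.

Wednesday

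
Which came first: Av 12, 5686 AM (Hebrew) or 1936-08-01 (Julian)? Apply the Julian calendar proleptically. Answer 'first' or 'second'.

First date → JDN 2424720; second date → JDN 2428395.
JDN 2424720 < JDN 2428395, so the first date is earlier.

first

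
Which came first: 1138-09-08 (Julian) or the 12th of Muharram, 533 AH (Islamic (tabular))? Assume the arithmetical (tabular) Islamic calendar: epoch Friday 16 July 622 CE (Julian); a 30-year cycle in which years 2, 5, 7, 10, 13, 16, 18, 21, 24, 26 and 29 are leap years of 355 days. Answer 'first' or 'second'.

The two dates have Julian Day Numbers 2136963 and 2136974 respectively.
Since 2136963 < 2136974, the first date comes first.

first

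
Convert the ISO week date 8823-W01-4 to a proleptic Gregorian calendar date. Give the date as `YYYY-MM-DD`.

8823-01-05

ISO week 1 of 8823 is the week containing the first Thursday of 8823.
Week 1, day 4 (Thursday) lands on 8823-01-05.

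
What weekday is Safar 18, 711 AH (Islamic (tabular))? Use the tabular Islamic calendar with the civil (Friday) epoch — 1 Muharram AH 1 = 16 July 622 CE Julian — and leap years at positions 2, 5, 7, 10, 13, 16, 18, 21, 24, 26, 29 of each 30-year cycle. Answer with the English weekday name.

Tuesday

Equivalently 14 July 1311 Gregorian, JDN 2200087.
2200087 ≡ 1 (mod 7); counting from Monday = 0 gives Tuesday.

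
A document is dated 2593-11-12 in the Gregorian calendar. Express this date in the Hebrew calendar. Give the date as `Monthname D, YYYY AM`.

Cheshvan 27, 6354 AM

Julian Day Number of the source date = 2668450.
Converting JDN 2668450 to the Hebrew calendar gives 27 Cheshvan 6354 AM.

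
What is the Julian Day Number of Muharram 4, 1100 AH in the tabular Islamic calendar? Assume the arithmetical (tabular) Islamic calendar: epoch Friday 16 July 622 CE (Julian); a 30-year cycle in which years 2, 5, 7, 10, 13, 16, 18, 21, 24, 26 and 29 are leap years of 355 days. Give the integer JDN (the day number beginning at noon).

Equivalently 29 October 1688 (Gregorian).
JDN 2451545 is 1 January 2000 CE (Gregorian); the target day is −113653 days from there, so JDN = 2337892.

2337892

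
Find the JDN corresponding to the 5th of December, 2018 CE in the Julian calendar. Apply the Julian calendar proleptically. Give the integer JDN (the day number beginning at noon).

Equivalently 18 December 2018 (Gregorian).
JDN 2299161 is 15 October 1582 CE (Gregorian); the target day is +159310 days from there, so JDN = 2458471.

2458471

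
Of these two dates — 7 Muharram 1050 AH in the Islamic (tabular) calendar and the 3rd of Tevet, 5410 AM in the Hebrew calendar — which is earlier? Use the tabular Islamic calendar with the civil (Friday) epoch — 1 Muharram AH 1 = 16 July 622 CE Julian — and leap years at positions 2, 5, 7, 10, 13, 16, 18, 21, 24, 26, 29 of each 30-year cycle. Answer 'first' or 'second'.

first

Converting both to JDN: 2320177 vs 2323686; the smaller is the first.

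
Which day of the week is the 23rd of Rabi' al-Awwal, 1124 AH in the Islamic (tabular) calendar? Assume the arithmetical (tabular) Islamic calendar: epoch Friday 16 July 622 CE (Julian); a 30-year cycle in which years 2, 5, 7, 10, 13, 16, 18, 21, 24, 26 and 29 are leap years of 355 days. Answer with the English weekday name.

Equivalently 30 April 1712 Gregorian, JDN 2346475.
JDN 2346475 mod 7 = 5, and JDN 0 was a Monday, so this is a Saturday.

Saturday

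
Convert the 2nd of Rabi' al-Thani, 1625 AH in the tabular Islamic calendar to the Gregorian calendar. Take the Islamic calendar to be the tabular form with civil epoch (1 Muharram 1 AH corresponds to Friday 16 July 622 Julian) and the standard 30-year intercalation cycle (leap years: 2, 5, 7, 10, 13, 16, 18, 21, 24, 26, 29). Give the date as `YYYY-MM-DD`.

2198-06-07

Both dates share Julian Day Number 2524021; in the Gregorian calendar that is 7 June 2198 CE.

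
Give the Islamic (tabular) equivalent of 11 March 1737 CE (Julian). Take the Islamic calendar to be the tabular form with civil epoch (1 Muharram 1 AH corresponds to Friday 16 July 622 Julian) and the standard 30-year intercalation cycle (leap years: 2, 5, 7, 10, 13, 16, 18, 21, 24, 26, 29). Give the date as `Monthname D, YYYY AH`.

Both dates share Julian Day Number 2355567; in the tabular Islamic calendar that is 20 Dhu al-Qa'dah 1149 AH.

Dhu al-Qa'dah 20, 1149 AH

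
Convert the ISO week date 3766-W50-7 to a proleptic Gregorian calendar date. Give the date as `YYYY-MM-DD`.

3766-12-14

ISO week 1 of 3766 is the week containing the first Thursday of 3766.
Week 50, day 7 (Sunday) lands on 3766-12-14.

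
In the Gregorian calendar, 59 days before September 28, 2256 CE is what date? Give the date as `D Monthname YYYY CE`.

Counting 59 days back from JDN 2545318 reaches JDN 2545259, which is 31 July 2256 CE.

31 July 2256 CE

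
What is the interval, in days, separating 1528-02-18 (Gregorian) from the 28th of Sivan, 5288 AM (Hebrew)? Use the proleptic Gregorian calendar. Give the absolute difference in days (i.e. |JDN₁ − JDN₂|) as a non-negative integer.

First date → JDN 2279198; second date → JDN 2279326.
The interval is |2279198 − 2279326| = 128 days.

128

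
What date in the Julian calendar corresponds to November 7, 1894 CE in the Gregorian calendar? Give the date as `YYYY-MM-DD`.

1894-10-26

For dates in this range the Gregorian date is 12 days ahead of the Julian.
7 November 1894 Gregorian − 12 days → 26 October 1894 Julian.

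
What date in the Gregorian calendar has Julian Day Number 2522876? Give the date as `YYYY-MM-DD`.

2195-04-19

Counting from JDN 2299161 = 15 Oct 1582 gives an offset of 223715 days.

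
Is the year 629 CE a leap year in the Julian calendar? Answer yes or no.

no

629 mod 4 = 1, so it is a common year in the Julian calendar.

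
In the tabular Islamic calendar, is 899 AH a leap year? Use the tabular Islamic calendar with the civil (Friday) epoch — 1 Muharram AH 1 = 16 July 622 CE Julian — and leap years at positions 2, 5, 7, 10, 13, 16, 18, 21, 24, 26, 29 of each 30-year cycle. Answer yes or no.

yes

Year 899 AH is year 29 of its 30-year cycle; leap positions are 2, 5, 7, 10, 13, 16, 18, 21, 24, 26, 29, so it is a leap year (355 days).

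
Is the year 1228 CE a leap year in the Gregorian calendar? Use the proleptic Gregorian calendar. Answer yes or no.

1228 is divisible by 4 and not by 100, so it is a leap year.

yes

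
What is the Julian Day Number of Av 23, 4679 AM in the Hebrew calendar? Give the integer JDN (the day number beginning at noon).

2056927

Equivalently 29 July 919 (proleptic Gregorian).
JDN 2299161 is 15 October 1582 CE (Gregorian); the target day is −242234 days from there, so JDN = 2056927.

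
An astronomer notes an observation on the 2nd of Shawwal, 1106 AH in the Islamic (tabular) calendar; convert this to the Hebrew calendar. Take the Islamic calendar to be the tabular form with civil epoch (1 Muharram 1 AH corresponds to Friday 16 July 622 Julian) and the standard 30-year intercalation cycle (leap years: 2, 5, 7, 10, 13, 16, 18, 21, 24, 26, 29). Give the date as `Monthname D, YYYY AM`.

Julian Day Number of the source date = 2340282.
Converting JDN 2340282 to the Hebrew calendar gives 2 Sivan 5455 AM.

Sivan 2, 5455 AM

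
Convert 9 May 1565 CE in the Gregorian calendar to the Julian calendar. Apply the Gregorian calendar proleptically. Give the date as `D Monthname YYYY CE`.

29 April 1565 CE

At this point the Julian calendar is 10 days behind the Gregorian.
9 May 1565 Gregorian − 10 days → 29 April 1565 Julian.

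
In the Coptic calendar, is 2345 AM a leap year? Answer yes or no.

2345 mod 4 = 1; in the Coptic calendar a year is leap when year mod 4 = 3, so it is a common year.

no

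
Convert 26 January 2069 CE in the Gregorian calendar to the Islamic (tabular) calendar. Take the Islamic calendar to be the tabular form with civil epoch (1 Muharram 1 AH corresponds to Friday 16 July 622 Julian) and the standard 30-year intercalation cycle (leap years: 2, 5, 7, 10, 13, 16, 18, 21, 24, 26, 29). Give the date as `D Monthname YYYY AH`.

3 Dhu al-Hijjah 1491 AH

Both dates share Julian Day Number 2476773; in the tabular Islamic calendar that is 3 Dhu al-Hijjah 1491 AH.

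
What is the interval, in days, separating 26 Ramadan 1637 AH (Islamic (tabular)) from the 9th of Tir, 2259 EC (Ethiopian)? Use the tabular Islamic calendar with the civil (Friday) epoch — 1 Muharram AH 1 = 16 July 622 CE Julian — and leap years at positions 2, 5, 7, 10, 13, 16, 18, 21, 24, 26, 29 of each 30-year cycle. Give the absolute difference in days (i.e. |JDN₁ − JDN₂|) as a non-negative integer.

JDN of the first date = 2528445.
JDN of the second date = 2549083.
|2549083 − 2528445| = 20638.

20638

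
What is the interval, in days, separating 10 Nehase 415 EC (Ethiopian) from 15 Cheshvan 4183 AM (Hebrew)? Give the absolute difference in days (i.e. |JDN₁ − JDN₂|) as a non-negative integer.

First date → JDN 1875773; second date → JDN 1875482.
The interval is |1875773 − 1875482| = 291 days.

291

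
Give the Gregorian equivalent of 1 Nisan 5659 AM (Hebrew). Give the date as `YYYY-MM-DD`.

1899-03-12

Julian Day Number of the source date = 2414726.
Converting JDN 2414726 to the Gregorian calendar gives 12 March 1899 CE.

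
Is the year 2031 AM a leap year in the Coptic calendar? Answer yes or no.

yes

2031 mod 4 = 3; in the Coptic calendar a year is leap when year mod 4 = 3, so it is a leap year.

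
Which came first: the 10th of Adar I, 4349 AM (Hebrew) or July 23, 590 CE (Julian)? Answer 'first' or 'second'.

The two dates have Julian Day Numbers 1936223 and 1936759 respectively.
Since 1936223 < 1936759, the first date comes first.

first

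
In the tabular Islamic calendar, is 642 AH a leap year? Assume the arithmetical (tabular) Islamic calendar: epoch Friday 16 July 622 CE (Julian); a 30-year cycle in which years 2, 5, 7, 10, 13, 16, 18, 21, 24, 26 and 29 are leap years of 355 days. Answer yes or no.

no

Year 642 AH is year 12 of its 30-year cycle; leap positions are 2, 5, 7, 10, 13, 16, 18, 21, 24, 26, 29, so it is a common year (354 days).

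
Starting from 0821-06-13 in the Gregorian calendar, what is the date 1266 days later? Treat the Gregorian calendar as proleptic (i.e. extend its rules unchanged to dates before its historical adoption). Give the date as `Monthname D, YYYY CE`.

The starting date is JDN 2021088; 2021088 + 1266 = 2022354.
JDN 2022354 corresponds to November 30, 824 CE.

November 30, 824 CE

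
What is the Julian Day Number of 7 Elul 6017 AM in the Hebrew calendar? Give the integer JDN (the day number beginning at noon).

2545642

In the Gregorian calendar the same day is 18 August 2257.
JDN 2451545 is 1 January 2000 CE (Gregorian); the target day is +94097 days from there, so JDN = 2545642.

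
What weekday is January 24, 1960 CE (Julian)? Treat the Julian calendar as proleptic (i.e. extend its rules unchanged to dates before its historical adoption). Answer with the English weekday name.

Equivalently 6 February 1960 Gregorian, JDN 2436971.
JDN 2436971 mod 7 = 5, and JDN 0 was a Monday, so this is a Saturday.

Saturday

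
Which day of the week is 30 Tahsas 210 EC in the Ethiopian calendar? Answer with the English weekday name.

Equivalently 26 December 217 Gregorian, JDN 1800677.
Since JDN mod 7 = 4 (0 = Monday), the day is Friday.

Friday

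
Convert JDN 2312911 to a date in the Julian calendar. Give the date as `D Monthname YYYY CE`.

28 May 1620 CE

JDN 2312911 is 7 June 1620 in the Gregorian calendar.
In the Julian calendar that day is 28 May 1620 CE.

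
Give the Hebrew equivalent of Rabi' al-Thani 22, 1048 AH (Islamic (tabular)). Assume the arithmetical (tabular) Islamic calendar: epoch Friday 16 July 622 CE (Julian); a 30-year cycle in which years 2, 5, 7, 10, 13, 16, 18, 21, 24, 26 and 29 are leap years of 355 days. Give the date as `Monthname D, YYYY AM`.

Elul 23, 5398 AM

Julian Day Number of the source date = 2319572.
Converting JDN 2319572 to the Hebrew calendar gives 23 Elul 5398 AM.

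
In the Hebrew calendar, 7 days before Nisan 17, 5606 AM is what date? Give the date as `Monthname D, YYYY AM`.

Nisan 10, 5606 AM

The starting date is JDN 2395400; 2395400 − 7 = 2395393.
JDN 2395393 corresponds to Nisan 10, 5606 AM.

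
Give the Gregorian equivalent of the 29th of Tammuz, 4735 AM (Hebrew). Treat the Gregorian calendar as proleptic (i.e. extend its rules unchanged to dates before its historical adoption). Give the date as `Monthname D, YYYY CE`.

Both dates share Julian Day Number 2077368; in the Gregorian calendar that is 16 July 975 CE.

July 16, 975 CE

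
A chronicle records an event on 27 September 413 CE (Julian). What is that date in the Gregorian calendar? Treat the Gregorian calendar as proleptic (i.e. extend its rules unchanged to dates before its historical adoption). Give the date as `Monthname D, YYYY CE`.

For dates in this range the Gregorian date is 1 day ahead of the Julian.
27 September 413 Julian + 1 day → 28 September 413 Gregorian.

September 28, 413 CE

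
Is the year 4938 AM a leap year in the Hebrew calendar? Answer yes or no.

yes

Hebrew year 4938 is year 17 of its 19-year Metonic cycle; leap years are at positions 3, 6, 8, 11, 14, 17, 19, so it is a leap year (13 months).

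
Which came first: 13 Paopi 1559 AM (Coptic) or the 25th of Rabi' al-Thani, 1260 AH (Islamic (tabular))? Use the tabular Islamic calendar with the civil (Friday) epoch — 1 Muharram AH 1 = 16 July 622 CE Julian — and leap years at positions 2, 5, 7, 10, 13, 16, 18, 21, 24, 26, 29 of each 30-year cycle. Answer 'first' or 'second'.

First date → JDN 2394131; second date → JDN 2394701.
JDN 2394131 < JDN 2394701, so the first date is earlier.

first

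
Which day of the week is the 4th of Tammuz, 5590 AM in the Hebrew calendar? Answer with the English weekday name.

Friday

Equivalently 25 June 1830 Gregorian, JDN 2389629.
2389629 ≡ 4 (mod 7); counting from Monday = 0 gives Friday.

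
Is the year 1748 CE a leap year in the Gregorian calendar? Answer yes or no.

1748 is divisible by 4 and not by 100, so it is a leap year.

yes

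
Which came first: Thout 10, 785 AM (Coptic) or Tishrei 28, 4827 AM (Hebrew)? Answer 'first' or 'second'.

The two dates have Julian Day Numbers 2111395 and 2110707 respectively.
Since 2110707 < 2111395, the second date comes first.

second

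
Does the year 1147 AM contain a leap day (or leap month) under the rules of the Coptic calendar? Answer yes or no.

1147 mod 4 = 3; in the Coptic calendar a year is leap when year mod 4 = 3, so it is a leap year.

yes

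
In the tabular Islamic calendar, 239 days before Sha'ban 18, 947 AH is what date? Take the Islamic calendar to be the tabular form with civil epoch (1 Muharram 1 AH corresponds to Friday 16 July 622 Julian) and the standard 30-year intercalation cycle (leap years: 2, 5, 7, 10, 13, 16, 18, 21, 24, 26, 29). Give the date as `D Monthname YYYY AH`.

The starting date is JDN 2283895; 2283895 − 239 = 2283656.
JDN 2283656 corresponds to 16 Dhu al-Hijjah 946 AH.

16 Dhu al-Hijjah 946 AH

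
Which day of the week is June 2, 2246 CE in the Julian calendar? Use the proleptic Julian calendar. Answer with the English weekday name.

This is JDN 2541562 (17 June 2246 Gregorian).
JDN 2541562 mod 7 = 2, and JDN 0 was a Monday, so this is a Wednesday.

Wednesday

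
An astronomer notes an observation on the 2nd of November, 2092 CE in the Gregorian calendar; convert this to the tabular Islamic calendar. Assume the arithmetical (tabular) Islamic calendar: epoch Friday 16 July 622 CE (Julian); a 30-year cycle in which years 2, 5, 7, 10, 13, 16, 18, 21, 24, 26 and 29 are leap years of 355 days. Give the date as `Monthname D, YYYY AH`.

Both dates share Julian Day Number 2485454; in the tabular Islamic calendar that is 2 Jumada al-Thani 1516 AH.

Jumada al-Thani 2, 1516 AH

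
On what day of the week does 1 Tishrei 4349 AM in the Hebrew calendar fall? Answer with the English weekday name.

This is JDN 1936065 (30 August 588 Gregorian).
JDN 1936065 mod 7 = 5, and JDN 0 was a Monday, so this is a Saturday.

Saturday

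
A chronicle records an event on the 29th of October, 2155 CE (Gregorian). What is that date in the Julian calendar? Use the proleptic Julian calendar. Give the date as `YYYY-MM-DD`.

For dates in this range the Gregorian date is 14 days ahead of the Julian.
29 October 2155 Gregorian − 14 days → 15 October 2155 Julian.

2155-10-15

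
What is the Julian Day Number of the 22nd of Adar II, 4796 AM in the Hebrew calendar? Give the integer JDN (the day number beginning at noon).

2099538

In the proleptic Gregorian calendar the same day is 28 March 1036.
JDN 2400001 is 17 November 1858 CE (Gregorian), MJD 0; the target day is −300463 days from there, so JDN = 2099538.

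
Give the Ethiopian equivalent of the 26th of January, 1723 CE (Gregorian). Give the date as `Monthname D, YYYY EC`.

Tir 20, 1715 EC

Julian Day Number of the source date = 2350398.
Converting JDN 2350398 to the Ethiopian calendar gives 20 Tir 1715 EC.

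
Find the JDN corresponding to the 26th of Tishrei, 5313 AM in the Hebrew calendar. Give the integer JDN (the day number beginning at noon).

Equivalently 24 October 1552 (proleptic Gregorian).
JDN 2451545 is 1 January 2000 CE (Gregorian); the target day is −163332 days from there, so JDN = 2288213.

2288213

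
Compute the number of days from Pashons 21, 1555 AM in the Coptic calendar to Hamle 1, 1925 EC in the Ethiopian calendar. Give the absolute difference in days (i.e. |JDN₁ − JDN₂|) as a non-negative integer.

34374

First date → JDN 2392888; second date → JDN 2427262.
The interval is |2392888 − 2427262| = 34374 days.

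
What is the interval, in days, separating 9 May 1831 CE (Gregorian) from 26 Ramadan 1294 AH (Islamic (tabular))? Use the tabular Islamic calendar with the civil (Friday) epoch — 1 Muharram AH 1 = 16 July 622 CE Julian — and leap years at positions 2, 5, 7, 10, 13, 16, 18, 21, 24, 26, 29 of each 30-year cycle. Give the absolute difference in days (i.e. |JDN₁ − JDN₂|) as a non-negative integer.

16950

First date → JDN 2389947; second date → JDN 2406897.
The interval is |2389947 − 2406897| = 16950 days.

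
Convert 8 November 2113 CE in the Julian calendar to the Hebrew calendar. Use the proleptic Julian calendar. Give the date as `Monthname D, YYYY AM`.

The source date corresponds to 22 November 2113 in the Gregorian calendar (JDN 2493143).
That day falls on 13 Kislev 5874 AM in the Hebrew calendar.

Kislev 13, 5874 AM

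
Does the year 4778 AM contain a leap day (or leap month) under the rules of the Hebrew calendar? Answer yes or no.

Hebrew year 4778 is year 9 of its 19-year Metonic cycle; leap years are at positions 3, 6, 8, 11, 14, 17, 19, so it is a common year (12 months).

no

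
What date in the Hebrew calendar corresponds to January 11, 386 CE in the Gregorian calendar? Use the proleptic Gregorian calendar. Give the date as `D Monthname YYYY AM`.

Julian Day Number of the source date = 1862054.
Converting JDN 1862054 to the Hebrew calendar gives 23 Tevet 4146 AM.

23 Tevet 4146 AM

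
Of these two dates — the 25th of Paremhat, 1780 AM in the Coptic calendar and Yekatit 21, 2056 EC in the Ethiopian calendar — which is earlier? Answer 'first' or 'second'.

The two dates have Julian Day Numbers 2475014 and 2474980 respectively.
Since 2474980 < 2475014, the second date comes first.

second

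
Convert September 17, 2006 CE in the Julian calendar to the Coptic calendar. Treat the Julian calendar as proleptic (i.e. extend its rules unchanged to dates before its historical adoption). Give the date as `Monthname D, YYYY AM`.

Julian Day Number of the source date = 2454009.
Converting JDN 2454009 to the Coptic calendar gives 20 Thout 1723 AM.

Thout 20, 1723 AM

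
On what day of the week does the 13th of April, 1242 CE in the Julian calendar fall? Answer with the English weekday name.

Sunday

In the proleptic Gregorian calendar this is 20 April 1242 (JDN 2174801).
Since JDN mod 7 = 6 (0 = Monday), the day is Sunday.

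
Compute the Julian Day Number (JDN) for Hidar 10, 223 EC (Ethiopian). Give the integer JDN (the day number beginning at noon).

In the proleptic Gregorian calendar the same day is 6 November 230.
JDN 2400001 is 17 November 1858 CE (Gregorian), MJD 0; the target day is −594626 days from there, so JDN = 1805375.

1805375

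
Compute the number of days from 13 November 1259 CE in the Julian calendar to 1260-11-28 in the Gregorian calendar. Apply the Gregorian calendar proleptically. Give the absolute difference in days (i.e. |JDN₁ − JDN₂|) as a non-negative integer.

374

JDN of the first date = 2181224.
JDN of the second date = 2181598.
|2181598 − 2181224| = 374.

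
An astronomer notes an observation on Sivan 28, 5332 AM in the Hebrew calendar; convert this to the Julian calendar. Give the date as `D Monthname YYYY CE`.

9 June 1572 CE

Both dates share Julian Day Number 2295391; in the Julian calendar that is 9 June 1572 CE.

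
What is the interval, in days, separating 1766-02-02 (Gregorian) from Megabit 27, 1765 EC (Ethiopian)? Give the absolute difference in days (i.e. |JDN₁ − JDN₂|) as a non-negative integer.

First date → JDN 2366111; second date → JDN 2368728.
The interval is |2366111 − 2368728| = 2617 days.

2617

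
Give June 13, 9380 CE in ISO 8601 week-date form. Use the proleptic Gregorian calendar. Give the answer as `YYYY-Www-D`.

9380-W24-2

The weekday is Tuesday (ISO weekday 2).
That Tuesday belongs to ISO week 24 of ISO year 9380.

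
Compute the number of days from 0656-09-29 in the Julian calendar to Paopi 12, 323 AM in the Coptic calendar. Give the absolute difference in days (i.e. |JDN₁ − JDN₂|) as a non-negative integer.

18253

JDN of the first date = 1960934.
JDN of the second date = 1942681.
|1942681 − 1960934| = 18253.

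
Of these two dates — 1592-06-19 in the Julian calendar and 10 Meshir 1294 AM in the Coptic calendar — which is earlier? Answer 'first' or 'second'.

second

First date → JDN 2302706; second date → JDN 2297457.
JDN 2297457 < JDN 2302706, so the second date is earlier.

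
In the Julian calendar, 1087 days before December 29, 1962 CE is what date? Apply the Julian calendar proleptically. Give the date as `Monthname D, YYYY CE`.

JDN of December 29, 1962 CE = 2438041.
2438041 − 1087 = 2436954.
JDN 2436954 in the Julian calendar is January 7, 1960 CE.

January 7, 1960 CE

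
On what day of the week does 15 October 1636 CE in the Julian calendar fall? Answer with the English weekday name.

Equivalently 25 October 1636 Gregorian, JDN 2318895.
2318895 ≡ 5 (mod 7); counting from Monday = 0 gives Saturday.

Saturday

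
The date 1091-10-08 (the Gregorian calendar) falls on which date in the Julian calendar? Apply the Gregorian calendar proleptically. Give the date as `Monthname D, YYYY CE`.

The Julian–Gregorian offset here is 6 days (Julian trailing).
8 October 1091 Gregorian − 6 days → 2 October 1091 Julian.

October 2, 1091 CE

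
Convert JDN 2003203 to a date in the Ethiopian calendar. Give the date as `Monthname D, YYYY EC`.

Sene 27, 764 EC

The proleptic Gregorian equivalent of JDN 2003203 is 25 June 772.
In the Ethiopian calendar that day is Sene 27, 764 EC.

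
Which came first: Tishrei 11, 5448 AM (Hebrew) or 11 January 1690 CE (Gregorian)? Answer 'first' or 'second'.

first

First date → JDN 2337485; second date → JDN 2338331.
JDN 2337485 < JDN 2338331, so the first date is earlier.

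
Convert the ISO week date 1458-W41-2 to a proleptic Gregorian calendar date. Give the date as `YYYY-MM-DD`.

1458-10-12

ISO week 1 of 1458 is the week containing the first Thursday of 1458.
Week 41, day 2 (Tuesday) lands on 1458-10-12.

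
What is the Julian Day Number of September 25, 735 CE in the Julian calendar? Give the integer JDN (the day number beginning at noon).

1989784

In the proleptic Gregorian calendar the same day is 29 September 735.
JDN 2451545 is 1 January 2000 CE (Gregorian); the target day is −461761 days from there, so JDN = 1989784.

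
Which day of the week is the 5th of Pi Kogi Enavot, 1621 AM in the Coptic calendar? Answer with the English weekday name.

Sunday

In the Gregorian calendar this is 10 September 1905 (JDN 2417099).
2417099 ≡ 6 (mod 7); counting from Monday = 0 gives Sunday.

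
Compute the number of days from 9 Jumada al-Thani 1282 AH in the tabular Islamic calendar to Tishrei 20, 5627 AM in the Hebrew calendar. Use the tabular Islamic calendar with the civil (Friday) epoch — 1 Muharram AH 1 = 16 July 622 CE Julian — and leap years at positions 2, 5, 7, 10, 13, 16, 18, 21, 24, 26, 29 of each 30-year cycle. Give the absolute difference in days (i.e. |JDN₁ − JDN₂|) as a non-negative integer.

334

JDN of the first date = 2402540.
JDN of the second date = 2402874.
|2402874 − 2402540| = 334.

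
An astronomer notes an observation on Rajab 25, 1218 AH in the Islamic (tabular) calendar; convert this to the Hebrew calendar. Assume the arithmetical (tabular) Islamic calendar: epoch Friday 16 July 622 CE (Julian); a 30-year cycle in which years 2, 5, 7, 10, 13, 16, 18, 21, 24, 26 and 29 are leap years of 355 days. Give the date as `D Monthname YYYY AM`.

25 Cheshvan 5564 AM

The source date corresponds to 10 November 1803 in the Gregorian calendar (JDN 2379905).
That day falls on 25 Cheshvan 5564 AM in the Hebrew calendar.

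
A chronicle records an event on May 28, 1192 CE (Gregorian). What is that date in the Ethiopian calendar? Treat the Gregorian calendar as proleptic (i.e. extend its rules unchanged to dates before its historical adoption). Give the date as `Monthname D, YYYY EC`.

Both dates share Julian Day Number 2156577; in the Ethiopian calendar that is 26 Ginbot 1184 EC.

Ginbot 26, 1184 EC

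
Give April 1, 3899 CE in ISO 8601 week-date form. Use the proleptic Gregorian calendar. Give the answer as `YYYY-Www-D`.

The weekday is Saturday (ISO weekday 6).
That Saturday belongs to ISO week 13 of ISO year 3899.

3899-W13-6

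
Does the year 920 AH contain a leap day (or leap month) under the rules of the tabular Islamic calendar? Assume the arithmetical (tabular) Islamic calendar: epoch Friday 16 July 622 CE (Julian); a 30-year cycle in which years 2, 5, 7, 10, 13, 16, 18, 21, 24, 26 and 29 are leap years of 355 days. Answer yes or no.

Year 920 AH is year 20 of its 30-year cycle; leap positions are 2, 5, 7, 10, 13, 16, 18, 21, 24, 26, 29, so it is a common year (354 days).

no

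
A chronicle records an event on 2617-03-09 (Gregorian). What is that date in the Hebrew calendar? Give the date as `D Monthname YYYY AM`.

Both dates share Julian Day Number 2676967; in the Hebrew calendar that is 9 Adar 6377 AM.

9 Adar 6377 AM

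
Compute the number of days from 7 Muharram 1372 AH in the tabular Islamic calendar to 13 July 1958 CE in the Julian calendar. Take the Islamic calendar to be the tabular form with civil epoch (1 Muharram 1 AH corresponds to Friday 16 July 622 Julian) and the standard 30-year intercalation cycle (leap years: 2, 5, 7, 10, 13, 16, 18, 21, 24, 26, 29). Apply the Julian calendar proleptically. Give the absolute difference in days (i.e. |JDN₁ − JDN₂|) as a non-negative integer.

2128

First date → JDN 2434283; second date → JDN 2436411.
The interval is |2434283 − 2436411| = 2128 days.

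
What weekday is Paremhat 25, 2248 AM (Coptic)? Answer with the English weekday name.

Equivalently 7 April 2532 Gregorian, JDN 2645951.
2645951 ≡ 0 (mod 7); counting from Monday = 0 gives Monday.

Monday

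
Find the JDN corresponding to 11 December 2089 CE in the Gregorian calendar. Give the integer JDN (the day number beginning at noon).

2484397

JDN 2451545 is 1 January 2000 CE (Gregorian); the target day is +32852 days from there, so JDN = 2484397.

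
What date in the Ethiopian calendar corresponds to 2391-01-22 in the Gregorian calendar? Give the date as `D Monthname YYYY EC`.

11 Tir 2383 EC

Both dates share Julian Day Number 2594376; in the Ethiopian calendar that is 11 Tir 2383 EC.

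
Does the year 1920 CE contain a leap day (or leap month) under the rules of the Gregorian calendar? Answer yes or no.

1920 is divisible by 4 and not by 100, so it is a leap year.

yes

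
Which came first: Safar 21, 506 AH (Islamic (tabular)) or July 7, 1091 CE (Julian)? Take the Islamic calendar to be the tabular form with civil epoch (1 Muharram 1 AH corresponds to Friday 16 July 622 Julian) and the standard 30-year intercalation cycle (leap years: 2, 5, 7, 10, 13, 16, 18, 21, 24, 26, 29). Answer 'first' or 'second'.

second

The two dates have Julian Day Numbers 2127445 and 2119733 respectively.
Since 2119733 < 2127445, the second date comes first.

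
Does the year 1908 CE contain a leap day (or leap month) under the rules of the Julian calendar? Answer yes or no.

yes

1908 mod 4 = 0, so it is a leap year in the Julian calendar.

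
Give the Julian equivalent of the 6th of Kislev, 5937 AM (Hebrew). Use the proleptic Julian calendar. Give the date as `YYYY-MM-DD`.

2176-11-24

Julian Day Number of the source date = 2516170.
Converting JDN 2516170 to the Julian calendar gives 24 November 2176 CE.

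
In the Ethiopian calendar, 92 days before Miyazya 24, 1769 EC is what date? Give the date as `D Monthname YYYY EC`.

Counting 92 days back from JDN 2370216 reaches JDN 2370124, which is 22 Tir 1769 EC.

22 Tir 1769 EC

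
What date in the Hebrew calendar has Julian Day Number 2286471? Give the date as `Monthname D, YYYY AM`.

Tevet 26, 5308 AM

JDN 2286471 is 17 January 1548 in the proleptic Gregorian calendar.
In the Hebrew calendar that day is Tevet 26, 5308 AM.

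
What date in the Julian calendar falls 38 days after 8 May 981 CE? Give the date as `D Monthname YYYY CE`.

15 June 981 CE

Counting 38 days forward from JDN 2079496 reaches JDN 2079534, which is 15 June 981 CE.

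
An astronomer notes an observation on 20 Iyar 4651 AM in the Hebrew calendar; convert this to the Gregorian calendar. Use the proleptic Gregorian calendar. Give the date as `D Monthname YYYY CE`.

Julian Day Number of the source date = 2046619.
Converting JDN 2046619 to the Gregorian calendar gives 8 May 891 CE.

8 May 891 CE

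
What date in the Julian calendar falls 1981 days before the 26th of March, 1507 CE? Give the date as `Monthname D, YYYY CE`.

The starting date is JDN 2271574; 2271574 − 1981 = 2269593.
JDN 2269593 corresponds to October 22, 1501 CE.

October 22, 1501 CE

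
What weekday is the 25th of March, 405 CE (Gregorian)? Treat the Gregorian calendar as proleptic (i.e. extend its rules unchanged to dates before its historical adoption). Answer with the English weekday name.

1869067 ≡ 4 (mod 7); counting from Monday = 0 gives Friday.

Friday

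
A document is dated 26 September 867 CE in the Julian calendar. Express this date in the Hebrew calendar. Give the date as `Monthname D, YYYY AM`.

Tishrei 23, 4628 AM

Julian Day Number of the source date = 2037998.
Converting JDN 2037998 to the Hebrew calendar gives 23 Tishrei 4628 AM.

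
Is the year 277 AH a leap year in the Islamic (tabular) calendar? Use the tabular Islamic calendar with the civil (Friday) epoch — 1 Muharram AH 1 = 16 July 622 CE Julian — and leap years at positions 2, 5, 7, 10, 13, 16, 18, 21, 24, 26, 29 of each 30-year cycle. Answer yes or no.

yes

Year 277 AH is year 7 of its 30-year cycle; leap positions are 2, 5, 7, 10, 13, 16, 18, 21, 24, 26, 29, so it is a leap year (355 days).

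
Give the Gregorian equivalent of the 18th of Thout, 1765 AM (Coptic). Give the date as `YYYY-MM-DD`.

Julian Day Number of the source date = 2469348.
Converting JDN 2469348 to the Gregorian calendar gives 28 September 2048 CE.

2048-09-28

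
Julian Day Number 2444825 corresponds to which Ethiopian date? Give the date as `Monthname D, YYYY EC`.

Nehase 2, 1973 EC

The Gregorian equivalent of JDN 2444825 is 8 August 1981.
In the Ethiopian calendar that day is Nehase 2, 1973 EC.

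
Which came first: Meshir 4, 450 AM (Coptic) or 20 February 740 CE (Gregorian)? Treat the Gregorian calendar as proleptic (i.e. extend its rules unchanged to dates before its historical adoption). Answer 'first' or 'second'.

first

Converting both to JDN: 1989180 vs 1991389; the smaller is the first.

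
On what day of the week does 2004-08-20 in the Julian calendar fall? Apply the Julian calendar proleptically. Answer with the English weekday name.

In the Gregorian calendar this is 2 September 2004 (JDN 2453251).
JDN 2453251 mod 7 = 3, and JDN 0 was a Monday, so this is a Thursday.

Thursday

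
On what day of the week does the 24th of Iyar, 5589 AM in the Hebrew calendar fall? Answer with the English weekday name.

Equivalently 27 May 1829 Gregorian, JDN 2389235.
Since JDN mod 7 = 2 (0 = Monday), the day is Wednesday.

Wednesday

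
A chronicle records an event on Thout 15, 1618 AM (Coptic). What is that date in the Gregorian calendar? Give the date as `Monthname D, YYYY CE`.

Julian Day Number of the source date = 2415653.
Converting JDN 2415653 to the Gregorian calendar gives 25 September 1901 CE.

September 25, 1901 CE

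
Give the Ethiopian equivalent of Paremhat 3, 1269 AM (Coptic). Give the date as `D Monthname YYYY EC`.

Both dates share Julian Day Number 2288349; in the Ethiopian calendar that is 3 Megabit 1545 EC.

3 Megabit 1545 EC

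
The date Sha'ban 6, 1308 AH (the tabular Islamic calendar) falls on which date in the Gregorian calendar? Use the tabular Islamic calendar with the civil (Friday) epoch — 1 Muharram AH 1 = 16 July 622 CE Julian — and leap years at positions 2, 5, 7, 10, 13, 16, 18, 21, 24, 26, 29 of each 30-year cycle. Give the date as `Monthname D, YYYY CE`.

Both dates share Julian Day Number 2411809; in the Gregorian calendar that is 17 March 1891 CE.

March 17, 1891 CE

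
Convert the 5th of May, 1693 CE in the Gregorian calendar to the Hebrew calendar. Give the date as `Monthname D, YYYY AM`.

Both dates share Julian Day Number 2339541; in the Hebrew calendar that is 29 Nisan 5453 AM.

Nisan 29, 5453 AM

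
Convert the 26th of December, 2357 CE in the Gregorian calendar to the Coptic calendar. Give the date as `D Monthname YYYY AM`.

Julian Day Number of the source date = 2582296.
Converting JDN 2582296 to the Coptic calendar gives 14 Koiak 2074 AM.

14 Koiak 2074 AM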